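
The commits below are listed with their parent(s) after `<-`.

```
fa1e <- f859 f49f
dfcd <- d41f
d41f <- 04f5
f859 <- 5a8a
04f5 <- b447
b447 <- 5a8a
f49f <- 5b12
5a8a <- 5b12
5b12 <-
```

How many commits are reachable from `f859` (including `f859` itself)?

Walking parent pointers from f859: reachable set = {5a8a, 5b12, f859}.
That is 3 commits.

3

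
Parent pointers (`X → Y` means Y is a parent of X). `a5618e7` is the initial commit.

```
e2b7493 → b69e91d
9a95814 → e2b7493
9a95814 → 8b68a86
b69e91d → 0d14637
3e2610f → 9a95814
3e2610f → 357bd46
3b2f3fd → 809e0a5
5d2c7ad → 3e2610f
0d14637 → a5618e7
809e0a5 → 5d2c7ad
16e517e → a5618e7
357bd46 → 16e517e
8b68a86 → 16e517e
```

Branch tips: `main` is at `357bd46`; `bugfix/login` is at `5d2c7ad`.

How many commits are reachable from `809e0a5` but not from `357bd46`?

Reachable from 809e0a5: {0d14637, 16e517e, 357bd46, 3e2610f, 5d2c7ad, 809e0a5, 8b68a86, 9a95814, a5618e7, b69e91d, e2b7493}.
Reachable from 357bd46: {16e517e, 357bd46, a5618e7}.
In 809e0a5's history but not 357bd46's: {0d14637, 3e2610f, 5d2c7ad, 809e0a5, 8b68a86, 9a95814, b69e91d, e2b7493} — 8 commits.

8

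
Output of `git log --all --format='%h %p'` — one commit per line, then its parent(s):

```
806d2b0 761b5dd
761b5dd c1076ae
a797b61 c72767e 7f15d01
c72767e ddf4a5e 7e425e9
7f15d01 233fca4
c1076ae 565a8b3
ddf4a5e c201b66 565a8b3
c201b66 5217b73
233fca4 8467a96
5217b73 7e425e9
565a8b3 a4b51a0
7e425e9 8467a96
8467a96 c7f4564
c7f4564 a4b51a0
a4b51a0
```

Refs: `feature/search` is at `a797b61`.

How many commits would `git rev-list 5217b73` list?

5

Walking parent pointers from 5217b73: reachable set = {5217b73, 7e425e9, 8467a96, a4b51a0, c7f4564}.
That is 5 commits.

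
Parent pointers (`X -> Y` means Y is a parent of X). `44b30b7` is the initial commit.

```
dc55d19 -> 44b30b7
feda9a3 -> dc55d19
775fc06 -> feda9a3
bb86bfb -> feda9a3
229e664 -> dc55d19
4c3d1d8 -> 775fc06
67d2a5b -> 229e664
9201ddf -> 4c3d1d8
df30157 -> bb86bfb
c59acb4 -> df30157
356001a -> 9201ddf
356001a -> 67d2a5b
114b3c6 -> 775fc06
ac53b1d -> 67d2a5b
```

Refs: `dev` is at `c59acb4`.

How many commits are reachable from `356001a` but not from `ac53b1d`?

Reachable from 356001a: {229e664, 356001a, 44b30b7, 4c3d1d8, 67d2a5b, 775fc06, 9201ddf, dc55d19, feda9a3}.
Reachable from ac53b1d: {229e664, 44b30b7, 67d2a5b, ac53b1d, dc55d19}.
In 356001a's history but not ac53b1d's: {356001a, 4c3d1d8, 775fc06, 9201ddf, feda9a3} — 5 commits.

5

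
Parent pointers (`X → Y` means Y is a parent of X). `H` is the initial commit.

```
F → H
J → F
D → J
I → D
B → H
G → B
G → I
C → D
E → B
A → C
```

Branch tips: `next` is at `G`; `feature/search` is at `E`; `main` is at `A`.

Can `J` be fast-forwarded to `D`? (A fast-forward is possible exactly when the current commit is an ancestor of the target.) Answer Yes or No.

Yes

A fast-forward from J to D is possible iff J is an ancestor of D.
Ancestors of D: {D, F, H, J}.
J is among them, so fast-forward is possible.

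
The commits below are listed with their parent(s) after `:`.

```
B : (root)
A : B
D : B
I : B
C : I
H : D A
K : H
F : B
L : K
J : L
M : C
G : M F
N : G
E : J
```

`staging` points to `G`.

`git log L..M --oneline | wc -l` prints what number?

Reachable from M: {B, C, I, M}.
Reachable from L: {A, B, D, H, K, L}.
In M's history but not L's: {C, I, M} — 3 commits.

3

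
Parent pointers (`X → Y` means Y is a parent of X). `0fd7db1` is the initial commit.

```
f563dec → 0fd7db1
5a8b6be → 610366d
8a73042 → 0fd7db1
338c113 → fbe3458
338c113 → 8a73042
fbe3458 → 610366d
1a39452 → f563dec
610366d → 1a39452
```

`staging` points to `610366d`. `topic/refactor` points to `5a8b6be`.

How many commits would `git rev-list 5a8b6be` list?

Walking parent pointers from 5a8b6be: reachable set = {0fd7db1, 1a39452, 5a8b6be, 610366d, f563dec}.
That is 5 commits.

5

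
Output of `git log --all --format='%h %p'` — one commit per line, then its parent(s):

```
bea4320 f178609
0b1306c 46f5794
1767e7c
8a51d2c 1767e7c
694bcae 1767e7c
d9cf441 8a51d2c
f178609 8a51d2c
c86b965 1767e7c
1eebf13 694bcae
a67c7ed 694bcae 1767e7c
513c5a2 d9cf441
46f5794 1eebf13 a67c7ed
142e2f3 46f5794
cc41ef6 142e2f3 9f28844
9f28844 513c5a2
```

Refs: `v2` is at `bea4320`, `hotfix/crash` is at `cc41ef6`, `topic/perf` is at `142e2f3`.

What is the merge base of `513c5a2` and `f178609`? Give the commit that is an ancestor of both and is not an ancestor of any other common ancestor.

Ancestors of 513c5a2: {1767e7c, 513c5a2, 8a51d2c, d9cf441}.
Ancestors of f178609: {1767e7c, 8a51d2c, f178609}.
Common ancestors: {1767e7c, 8a51d2c}.
Among these, 8a51d2c is not an ancestor of any other common ancestor — it is the merge base.

8a51d2c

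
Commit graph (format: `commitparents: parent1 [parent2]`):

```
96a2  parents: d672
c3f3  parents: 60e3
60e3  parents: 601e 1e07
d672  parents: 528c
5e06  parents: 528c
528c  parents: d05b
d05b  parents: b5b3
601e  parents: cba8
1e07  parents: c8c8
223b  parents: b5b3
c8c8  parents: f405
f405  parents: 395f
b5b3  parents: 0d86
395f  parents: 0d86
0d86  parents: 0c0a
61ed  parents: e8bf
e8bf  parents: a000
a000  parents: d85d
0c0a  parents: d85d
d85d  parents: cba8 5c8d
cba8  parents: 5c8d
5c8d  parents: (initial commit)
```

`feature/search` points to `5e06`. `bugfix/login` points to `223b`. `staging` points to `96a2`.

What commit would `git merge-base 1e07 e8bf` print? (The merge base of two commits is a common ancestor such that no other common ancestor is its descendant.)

Ancestors of 1e07: {0c0a, 0d86, 1e07, 395f, 5c8d, c8c8, cba8, d85d, f405}.
Ancestors of e8bf: {5c8d, a000, cba8, d85d, e8bf}.
Common ancestors: {5c8d, cba8, d85d}.
Among these, d85d is not an ancestor of any other common ancestor — it is the merge base.

d85d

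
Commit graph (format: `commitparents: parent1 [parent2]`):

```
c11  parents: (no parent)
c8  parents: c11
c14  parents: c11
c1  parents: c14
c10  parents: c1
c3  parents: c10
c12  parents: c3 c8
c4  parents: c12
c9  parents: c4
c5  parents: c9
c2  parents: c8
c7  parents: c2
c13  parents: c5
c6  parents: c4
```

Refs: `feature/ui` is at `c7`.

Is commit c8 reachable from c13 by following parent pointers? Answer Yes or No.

Ancestors of c13 (commits reachable by following parents): {c1, c10, c11, c12, c13, c14, c3, c4, c5, c8, c9}.
c8 is in that set, so it is an ancestor of c13.

Yes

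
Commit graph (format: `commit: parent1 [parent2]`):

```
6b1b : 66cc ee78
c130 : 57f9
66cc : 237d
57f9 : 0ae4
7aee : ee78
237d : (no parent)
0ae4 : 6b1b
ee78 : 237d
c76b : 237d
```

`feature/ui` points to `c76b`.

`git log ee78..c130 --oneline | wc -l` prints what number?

Reachable from c130: {0ae4, 237d, 57f9, 66cc, 6b1b, c130, ee78}.
Reachable from ee78: {237d, ee78}.
In c130's history but not ee78's: {0ae4, 57f9, 66cc, 6b1b, c130} — 5 commits.

5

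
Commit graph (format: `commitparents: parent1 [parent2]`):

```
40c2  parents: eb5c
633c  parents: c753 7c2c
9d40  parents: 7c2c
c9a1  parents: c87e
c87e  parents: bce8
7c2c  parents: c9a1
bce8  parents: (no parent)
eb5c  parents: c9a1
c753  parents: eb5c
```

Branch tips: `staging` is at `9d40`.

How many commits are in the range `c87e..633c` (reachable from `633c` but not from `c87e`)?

5

Reachable from 633c: {633c, 7c2c, bce8, c753, c87e, c9a1, eb5c}.
Reachable from c87e: {bce8, c87e}.
In 633c's history but not c87e's: {633c, 7c2c, c753, c9a1, eb5c} — 5 commits.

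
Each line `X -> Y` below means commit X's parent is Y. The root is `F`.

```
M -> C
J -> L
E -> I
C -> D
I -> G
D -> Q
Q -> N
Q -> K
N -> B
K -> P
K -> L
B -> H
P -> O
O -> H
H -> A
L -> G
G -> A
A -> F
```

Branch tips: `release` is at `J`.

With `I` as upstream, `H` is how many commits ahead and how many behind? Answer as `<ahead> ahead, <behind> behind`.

Reachable from H: {A, F, H}.
Reachable from I: {A, F, G, I}.
Only in H's history (ahead): {H} — 1.
Only in I's history (behind): {G, I} — 2.

1 ahead, 2 behind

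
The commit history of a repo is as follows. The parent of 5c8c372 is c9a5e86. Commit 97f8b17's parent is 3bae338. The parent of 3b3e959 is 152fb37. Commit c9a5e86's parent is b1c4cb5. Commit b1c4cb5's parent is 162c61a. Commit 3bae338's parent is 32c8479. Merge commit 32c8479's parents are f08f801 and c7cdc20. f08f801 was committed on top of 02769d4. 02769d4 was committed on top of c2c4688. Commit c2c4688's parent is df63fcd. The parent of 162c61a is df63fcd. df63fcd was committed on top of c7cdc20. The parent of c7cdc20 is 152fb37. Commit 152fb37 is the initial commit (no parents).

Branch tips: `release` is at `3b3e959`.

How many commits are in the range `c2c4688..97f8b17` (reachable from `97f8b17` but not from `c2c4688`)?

Reachable from 97f8b17: {02769d4, 152fb37, 32c8479, 3bae338, 97f8b17, c2c4688, c7cdc20, df63fcd, f08f801}.
Reachable from c2c4688: {152fb37, c2c4688, c7cdc20, df63fcd}.
In 97f8b17's history but not c2c4688's: {02769d4, 32c8479, 3bae338, 97f8b17, f08f801} — 5 commits.

5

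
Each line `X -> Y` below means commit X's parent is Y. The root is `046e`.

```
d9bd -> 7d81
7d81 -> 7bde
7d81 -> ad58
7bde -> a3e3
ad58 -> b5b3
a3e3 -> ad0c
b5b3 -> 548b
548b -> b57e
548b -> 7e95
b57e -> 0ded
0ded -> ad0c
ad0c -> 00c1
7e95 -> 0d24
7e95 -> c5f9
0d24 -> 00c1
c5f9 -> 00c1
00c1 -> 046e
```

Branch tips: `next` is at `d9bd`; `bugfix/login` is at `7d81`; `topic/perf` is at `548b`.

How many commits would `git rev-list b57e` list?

Walking parent pointers from b57e: reachable set = {00c1, 046e, 0ded, ad0c, b57e}.
That is 5 commits.

5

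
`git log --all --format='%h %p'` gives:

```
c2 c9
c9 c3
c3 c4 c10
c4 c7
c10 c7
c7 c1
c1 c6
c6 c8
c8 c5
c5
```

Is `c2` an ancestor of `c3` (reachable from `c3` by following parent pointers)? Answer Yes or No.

Ancestors of c3: {c1, c10, c3, c4, c5, c6, c7, c8}.
c2 is not in that set, so it is not an ancestor of c3.

No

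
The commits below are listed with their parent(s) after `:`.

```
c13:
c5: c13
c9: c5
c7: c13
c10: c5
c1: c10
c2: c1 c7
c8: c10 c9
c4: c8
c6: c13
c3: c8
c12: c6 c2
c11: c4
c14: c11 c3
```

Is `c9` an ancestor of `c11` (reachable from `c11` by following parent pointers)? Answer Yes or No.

Ancestors of c11 (commits reachable by following parents): {c10, c11, c13, c4, c5, c8, c9}.
c9 is in that set, so it is an ancestor of c11.

Yes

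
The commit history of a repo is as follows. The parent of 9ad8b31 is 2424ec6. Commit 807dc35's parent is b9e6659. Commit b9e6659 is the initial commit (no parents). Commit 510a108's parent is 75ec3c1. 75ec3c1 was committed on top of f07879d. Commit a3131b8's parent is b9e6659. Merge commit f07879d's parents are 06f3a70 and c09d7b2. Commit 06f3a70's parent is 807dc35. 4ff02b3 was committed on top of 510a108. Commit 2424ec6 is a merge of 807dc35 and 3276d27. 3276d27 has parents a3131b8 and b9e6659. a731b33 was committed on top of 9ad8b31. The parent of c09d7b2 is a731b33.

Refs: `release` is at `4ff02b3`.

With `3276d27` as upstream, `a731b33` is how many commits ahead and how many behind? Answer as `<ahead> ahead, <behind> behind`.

Reachable from a731b33: {2424ec6, 3276d27, 807dc35, 9ad8b31, a3131b8, a731b33, b9e6659}.
Reachable from 3276d27: {3276d27, a3131b8, b9e6659}.
Only in a731b33's history (ahead): {2424ec6, 807dc35, 9ad8b31, a731b33} — 4.
Only in 3276d27's history (behind): {} — 0.

4 ahead, 0 behind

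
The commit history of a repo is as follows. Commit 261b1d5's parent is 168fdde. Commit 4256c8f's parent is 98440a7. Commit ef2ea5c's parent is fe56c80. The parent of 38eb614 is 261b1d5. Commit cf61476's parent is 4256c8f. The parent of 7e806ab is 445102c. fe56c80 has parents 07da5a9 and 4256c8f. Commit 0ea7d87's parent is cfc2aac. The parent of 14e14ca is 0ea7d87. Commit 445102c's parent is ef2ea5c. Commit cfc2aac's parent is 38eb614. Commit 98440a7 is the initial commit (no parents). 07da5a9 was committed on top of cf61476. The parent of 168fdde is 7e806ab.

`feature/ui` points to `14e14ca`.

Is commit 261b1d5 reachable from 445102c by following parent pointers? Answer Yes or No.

No

Ancestors of 445102c: {07da5a9, 4256c8f, 445102c, 98440a7, cf61476, ef2ea5c, fe56c80}.
261b1d5 is not in that set, so it is not an ancestor of 445102c.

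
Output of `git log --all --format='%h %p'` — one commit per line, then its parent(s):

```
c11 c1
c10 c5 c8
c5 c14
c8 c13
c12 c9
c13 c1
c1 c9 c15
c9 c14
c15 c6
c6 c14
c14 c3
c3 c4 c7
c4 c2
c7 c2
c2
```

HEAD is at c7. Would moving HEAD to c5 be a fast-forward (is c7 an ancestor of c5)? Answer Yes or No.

A fast-forward from c7 to c5 is possible iff c7 is an ancestor of c5.
Ancestors of c5: {c14, c2, c3, c4, c5, c7}.
c7 is among them, so fast-forward is possible.

Yes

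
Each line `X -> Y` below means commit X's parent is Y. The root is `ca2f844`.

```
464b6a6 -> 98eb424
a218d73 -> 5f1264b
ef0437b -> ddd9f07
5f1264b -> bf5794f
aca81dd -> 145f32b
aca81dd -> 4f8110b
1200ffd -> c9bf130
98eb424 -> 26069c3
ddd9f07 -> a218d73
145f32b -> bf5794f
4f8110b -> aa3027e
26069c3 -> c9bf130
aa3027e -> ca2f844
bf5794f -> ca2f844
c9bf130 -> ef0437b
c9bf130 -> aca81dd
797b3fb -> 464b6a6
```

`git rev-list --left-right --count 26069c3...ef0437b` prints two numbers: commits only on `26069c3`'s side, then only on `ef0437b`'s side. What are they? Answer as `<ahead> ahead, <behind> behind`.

6 ahead, 0 behind

Reachable from 26069c3: {145f32b, 26069c3, 4f8110b, 5f1264b, a218d73, aa3027e, aca81dd, bf5794f, c9bf130, ca2f844, ddd9f07, ef0437b}.
Reachable from ef0437b: {5f1264b, a218d73, bf5794f, ca2f844, ddd9f07, ef0437b}.
Only in 26069c3's history (ahead): {145f32b, 26069c3, 4f8110b, aa3027e, aca81dd, c9bf130} — 6.
Only in ef0437b's history (behind): {} — 0.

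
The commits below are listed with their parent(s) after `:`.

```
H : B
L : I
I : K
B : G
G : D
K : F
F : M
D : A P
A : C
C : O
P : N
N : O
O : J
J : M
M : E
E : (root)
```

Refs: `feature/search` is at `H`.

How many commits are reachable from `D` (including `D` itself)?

9

Walking parent pointers from D: reachable set = {A, C, D, E, J, M, N, O, P}.
That is 9 commits.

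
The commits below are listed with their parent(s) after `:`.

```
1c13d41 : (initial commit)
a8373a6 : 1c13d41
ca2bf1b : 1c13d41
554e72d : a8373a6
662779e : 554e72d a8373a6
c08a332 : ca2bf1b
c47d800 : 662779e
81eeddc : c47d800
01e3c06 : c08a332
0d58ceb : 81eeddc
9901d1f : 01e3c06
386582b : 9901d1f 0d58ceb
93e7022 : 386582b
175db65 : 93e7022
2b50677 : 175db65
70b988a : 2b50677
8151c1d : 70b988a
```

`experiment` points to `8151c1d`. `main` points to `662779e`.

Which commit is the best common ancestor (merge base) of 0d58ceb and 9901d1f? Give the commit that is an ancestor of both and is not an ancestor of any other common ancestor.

Ancestors of 0d58ceb: {0d58ceb, 1c13d41, 554e72d, 662779e, 81eeddc, a8373a6, c47d800}.
Ancestors of 9901d1f: {01e3c06, 1c13d41, 9901d1f, c08a332, ca2bf1b}.
Common ancestors: {1c13d41}.
The only common ancestor is 1c13d41, so it is the merge base.

1c13d41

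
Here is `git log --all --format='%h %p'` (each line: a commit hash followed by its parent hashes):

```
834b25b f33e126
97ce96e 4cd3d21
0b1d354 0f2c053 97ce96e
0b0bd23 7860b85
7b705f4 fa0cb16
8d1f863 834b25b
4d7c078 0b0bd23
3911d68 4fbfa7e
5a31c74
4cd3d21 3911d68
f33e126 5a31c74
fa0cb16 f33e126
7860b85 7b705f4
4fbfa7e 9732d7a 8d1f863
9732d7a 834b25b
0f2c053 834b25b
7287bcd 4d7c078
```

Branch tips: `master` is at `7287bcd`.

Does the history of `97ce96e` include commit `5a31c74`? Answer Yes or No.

Ancestors of 97ce96e (commits reachable by following parents): {3911d68, 4cd3d21, 4fbfa7e, 5a31c74, 834b25b, 8d1f863, 9732d7a, 97ce96e, f33e126}.
5a31c74 is in that set, so it is an ancestor of 97ce96e.

Yes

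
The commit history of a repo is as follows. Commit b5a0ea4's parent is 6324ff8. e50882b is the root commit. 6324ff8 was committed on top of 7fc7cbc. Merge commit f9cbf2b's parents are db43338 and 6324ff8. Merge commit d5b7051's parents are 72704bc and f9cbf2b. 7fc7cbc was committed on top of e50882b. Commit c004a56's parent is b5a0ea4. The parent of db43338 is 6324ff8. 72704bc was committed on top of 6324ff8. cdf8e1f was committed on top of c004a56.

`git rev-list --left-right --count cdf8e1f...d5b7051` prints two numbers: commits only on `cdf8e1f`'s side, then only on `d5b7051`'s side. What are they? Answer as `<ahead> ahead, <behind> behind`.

Reachable from cdf8e1f: {6324ff8, 7fc7cbc, b5a0ea4, c004a56, cdf8e1f, e50882b}.
Reachable from d5b7051: {6324ff8, 72704bc, 7fc7cbc, d5b7051, db43338, e50882b, f9cbf2b}.
Only in cdf8e1f's history (ahead): {b5a0ea4, c004a56, cdf8e1f} — 3.
Only in d5b7051's history (behind): {72704bc, d5b7051, db43338, f9cbf2b} — 4.

3 ahead, 4 behind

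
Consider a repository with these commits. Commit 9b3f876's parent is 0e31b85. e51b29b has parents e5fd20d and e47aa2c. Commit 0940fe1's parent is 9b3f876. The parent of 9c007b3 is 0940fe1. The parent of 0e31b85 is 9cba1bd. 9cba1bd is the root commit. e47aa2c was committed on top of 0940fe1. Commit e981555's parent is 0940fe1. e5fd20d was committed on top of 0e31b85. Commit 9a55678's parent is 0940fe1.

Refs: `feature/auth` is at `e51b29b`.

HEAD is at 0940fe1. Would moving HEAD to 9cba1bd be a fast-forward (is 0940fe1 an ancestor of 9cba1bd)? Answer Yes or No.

A fast-forward from 0940fe1 to 9cba1bd is possible iff 0940fe1 is an ancestor of 9cba1bd.
Ancestors of 9cba1bd: {9cba1bd}.
0940fe1 is not among them, so fast-forward is not possible.

No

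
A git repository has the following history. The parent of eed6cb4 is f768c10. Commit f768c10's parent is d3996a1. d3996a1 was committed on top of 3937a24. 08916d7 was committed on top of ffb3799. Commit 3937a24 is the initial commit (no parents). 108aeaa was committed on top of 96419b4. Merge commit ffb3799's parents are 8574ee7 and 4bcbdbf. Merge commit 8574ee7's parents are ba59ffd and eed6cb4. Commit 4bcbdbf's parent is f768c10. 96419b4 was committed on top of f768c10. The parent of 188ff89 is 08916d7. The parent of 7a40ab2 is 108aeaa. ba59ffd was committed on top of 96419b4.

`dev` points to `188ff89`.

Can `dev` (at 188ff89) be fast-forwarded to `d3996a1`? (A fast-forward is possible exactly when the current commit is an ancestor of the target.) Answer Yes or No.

A fast-forward from 188ff89 to d3996a1 is possible iff 188ff89 is an ancestor of d3996a1.
Ancestors of d3996a1: {3937a24, d3996a1}.
188ff89 is not among them, so fast-forward is not possible.

No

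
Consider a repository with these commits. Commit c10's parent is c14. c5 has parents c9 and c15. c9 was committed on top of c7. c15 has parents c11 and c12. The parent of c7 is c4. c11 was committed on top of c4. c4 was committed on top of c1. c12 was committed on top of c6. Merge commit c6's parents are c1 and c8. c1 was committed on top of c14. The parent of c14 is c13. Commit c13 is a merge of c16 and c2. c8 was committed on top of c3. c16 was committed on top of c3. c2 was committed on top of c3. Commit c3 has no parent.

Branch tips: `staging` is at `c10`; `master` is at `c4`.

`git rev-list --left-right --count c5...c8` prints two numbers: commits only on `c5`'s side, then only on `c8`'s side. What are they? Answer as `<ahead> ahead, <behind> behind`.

Reachable from c5: {c1, c11, c12, c13, c14, c15, c16, c2, c3, c4, c5, c6, c7, c8, c9}.
Reachable from c8: {c3, c8}.
Only in c5's history (ahead): {c1, c11, c12, c13, c14, c15, c16, c2, c4, c5, c6, c7, c9} — 13.
Only in c8's history (behind): {} — 0.

13 ahead, 0 behind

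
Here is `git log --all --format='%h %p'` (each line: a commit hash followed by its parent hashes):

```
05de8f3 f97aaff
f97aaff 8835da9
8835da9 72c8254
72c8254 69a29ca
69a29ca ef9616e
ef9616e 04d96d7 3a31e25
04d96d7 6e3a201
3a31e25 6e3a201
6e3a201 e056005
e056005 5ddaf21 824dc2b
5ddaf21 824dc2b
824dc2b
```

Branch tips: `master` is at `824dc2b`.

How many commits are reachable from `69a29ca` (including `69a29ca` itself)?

8

Walking parent pointers from 69a29ca: reachable set = {04d96d7, 3a31e25, 5ddaf21, 69a29ca, 6e3a201, 824dc2b, e056005, ef9616e}.
That is 8 commits.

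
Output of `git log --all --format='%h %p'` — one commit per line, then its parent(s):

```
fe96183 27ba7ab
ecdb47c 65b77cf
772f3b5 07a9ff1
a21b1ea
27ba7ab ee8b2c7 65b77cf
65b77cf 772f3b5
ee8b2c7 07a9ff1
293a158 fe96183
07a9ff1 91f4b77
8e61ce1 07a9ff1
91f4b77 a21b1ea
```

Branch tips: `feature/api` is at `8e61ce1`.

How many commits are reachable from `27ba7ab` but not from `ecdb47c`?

2

Reachable from 27ba7ab: {07a9ff1, 27ba7ab, 65b77cf, 772f3b5, 91f4b77, a21b1ea, ee8b2c7}.
Reachable from ecdb47c: {07a9ff1, 65b77cf, 772f3b5, 91f4b77, a21b1ea, ecdb47c}.
In 27ba7ab's history but not ecdb47c's: {27ba7ab, ee8b2c7} — 2 commits.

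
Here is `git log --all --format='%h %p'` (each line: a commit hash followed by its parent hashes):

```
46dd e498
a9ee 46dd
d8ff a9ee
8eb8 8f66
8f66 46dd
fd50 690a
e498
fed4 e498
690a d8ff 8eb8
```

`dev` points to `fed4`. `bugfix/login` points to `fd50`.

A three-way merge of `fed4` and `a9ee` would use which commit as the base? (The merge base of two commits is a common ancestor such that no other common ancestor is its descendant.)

Ancestors of fed4: {e498, fed4}.
Ancestors of a9ee: {46dd, a9ee, e498}.
Common ancestors: {e498}.
The only common ancestor is e498, so it is the merge base.

e498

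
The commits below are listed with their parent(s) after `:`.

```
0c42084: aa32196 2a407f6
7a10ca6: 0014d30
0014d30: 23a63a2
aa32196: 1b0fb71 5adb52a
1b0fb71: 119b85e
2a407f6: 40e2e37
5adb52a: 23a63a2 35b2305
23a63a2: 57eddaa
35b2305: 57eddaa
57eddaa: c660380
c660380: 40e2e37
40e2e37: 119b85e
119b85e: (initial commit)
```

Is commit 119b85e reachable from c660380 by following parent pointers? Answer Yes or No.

Yes

Ancestors of c660380 (commits reachable by following parents): {119b85e, 40e2e37, c660380}.
119b85e is in that set, so it is an ancestor of c660380.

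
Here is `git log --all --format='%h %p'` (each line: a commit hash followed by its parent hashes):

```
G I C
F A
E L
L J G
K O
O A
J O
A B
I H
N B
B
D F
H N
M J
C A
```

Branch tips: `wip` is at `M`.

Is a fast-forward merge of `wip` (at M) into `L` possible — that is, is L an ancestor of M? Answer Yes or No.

No

A fast-forward from L to M is possible iff L is an ancestor of M.
Ancestors of M: {A, B, J, M, O}.
L is not among them, so fast-forward is not possible.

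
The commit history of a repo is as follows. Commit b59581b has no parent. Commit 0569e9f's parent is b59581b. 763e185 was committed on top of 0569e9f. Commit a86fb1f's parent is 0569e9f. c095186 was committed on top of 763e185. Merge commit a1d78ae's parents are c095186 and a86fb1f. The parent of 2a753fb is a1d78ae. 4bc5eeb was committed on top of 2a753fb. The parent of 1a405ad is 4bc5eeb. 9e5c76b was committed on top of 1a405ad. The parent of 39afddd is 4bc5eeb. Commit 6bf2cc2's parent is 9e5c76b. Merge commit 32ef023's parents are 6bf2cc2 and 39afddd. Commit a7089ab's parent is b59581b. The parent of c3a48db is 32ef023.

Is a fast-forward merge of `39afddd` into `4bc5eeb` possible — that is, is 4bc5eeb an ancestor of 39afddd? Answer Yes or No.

Yes

A fast-forward from 4bc5eeb to 39afddd is possible iff 4bc5eeb is an ancestor of 39afddd.
Ancestors of 39afddd: {0569e9f, 2a753fb, 39afddd, 4bc5eeb, 763e185, a1d78ae, a86fb1f, b59581b, c095186}.
4bc5eeb is among them, so fast-forward is possible.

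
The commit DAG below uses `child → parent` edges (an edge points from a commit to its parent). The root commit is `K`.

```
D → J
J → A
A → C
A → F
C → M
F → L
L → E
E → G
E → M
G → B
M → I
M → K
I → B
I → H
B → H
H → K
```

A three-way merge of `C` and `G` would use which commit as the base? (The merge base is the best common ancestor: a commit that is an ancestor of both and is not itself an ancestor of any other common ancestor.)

Ancestors of C: {B, C, H, I, K, M}.
Ancestors of G: {B, G, H, K}.
Common ancestors: {B, H, K}.
Among these, B is not an ancestor of any other common ancestor — it is the merge base.

B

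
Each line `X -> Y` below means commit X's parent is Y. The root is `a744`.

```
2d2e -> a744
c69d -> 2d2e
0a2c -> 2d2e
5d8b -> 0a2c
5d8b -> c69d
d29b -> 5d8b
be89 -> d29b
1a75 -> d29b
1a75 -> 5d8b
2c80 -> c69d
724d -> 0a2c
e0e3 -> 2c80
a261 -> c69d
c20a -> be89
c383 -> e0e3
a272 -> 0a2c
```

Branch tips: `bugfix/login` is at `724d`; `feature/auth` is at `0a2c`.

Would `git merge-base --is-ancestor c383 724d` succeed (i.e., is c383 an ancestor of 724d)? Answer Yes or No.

No

Ancestors of 724d: {0a2c, 2d2e, 724d, a744}.
c383 is not in that set, so it is not an ancestor of 724d.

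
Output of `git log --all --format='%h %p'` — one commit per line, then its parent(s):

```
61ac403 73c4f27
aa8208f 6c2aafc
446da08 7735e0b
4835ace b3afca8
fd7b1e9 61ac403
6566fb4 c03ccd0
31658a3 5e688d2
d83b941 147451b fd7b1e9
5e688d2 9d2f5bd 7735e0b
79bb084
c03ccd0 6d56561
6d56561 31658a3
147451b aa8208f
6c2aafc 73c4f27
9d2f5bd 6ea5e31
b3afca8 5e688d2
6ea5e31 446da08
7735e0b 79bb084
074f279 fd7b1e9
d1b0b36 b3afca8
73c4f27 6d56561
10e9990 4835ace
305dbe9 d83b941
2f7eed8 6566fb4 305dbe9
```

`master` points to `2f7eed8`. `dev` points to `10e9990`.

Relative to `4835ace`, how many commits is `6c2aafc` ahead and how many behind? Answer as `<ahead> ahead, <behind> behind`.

4 ahead, 2 behind

Reachable from 6c2aafc: {31658a3, 446da08, 5e688d2, 6c2aafc, 6d56561, 6ea5e31, 73c4f27, 7735e0b, 79bb084, 9d2f5bd}.
Reachable from 4835ace: {446da08, 4835ace, 5e688d2, 6ea5e31, 7735e0b, 79bb084, 9d2f5bd, b3afca8}.
Only in 6c2aafc's history (ahead): {31658a3, 6c2aafc, 6d56561, 73c4f27} — 4.
Only in 4835ace's history (behind): {4835ace, b3afca8} — 2.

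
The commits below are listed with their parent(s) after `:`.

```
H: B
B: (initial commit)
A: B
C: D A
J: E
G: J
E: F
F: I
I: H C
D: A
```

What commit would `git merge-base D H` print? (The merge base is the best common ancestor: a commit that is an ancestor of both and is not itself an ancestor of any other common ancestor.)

B

Ancestors of D: {A, B, D}.
Ancestors of H: {B, H}.
Common ancestors: {B}.
The only common ancestor is B, so it is the merge base.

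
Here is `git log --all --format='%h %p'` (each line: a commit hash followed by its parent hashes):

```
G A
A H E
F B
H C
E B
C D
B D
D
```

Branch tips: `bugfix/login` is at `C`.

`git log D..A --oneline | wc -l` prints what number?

Reachable from A: {A, B, C, D, E, H}.
Reachable from D: {D}.
In A's history but not D's: {A, B, C, E, H} — 5 commits.

5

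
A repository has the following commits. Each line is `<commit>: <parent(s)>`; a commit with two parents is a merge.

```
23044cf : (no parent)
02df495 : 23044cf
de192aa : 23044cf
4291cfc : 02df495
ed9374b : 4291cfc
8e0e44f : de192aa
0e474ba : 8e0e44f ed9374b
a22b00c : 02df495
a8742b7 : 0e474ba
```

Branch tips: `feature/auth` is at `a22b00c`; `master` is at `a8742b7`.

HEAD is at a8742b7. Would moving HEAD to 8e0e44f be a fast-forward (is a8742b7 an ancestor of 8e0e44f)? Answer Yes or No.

A fast-forward from a8742b7 to 8e0e44f is possible iff a8742b7 is an ancestor of 8e0e44f.
Ancestors of 8e0e44f: {23044cf, 8e0e44f, de192aa}.
a8742b7 is not among them, so fast-forward is not possible.

No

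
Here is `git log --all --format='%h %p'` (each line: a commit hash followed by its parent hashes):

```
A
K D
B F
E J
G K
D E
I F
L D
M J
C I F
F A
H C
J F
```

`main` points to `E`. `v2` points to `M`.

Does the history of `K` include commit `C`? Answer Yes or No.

No

Ancestors of K: {A, D, E, F, J, K}.
C is not in that set, so it is not an ancestor of K.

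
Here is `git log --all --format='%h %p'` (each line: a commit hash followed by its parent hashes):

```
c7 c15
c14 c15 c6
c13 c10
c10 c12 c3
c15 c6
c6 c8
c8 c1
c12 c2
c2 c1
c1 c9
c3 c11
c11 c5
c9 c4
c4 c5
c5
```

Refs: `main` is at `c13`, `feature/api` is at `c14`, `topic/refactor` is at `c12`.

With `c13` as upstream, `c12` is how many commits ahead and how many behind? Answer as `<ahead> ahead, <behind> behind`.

0 ahead, 4 behind

Reachable from c12: {c1, c12, c2, c4, c5, c9}.
Reachable from c13: {c1, c10, c11, c12, c13, c2, c3, c4, c5, c9}.
Only in c12's history (ahead): {} — 0.
Only in c13's history (behind): {c10, c11, c13, c3} — 4.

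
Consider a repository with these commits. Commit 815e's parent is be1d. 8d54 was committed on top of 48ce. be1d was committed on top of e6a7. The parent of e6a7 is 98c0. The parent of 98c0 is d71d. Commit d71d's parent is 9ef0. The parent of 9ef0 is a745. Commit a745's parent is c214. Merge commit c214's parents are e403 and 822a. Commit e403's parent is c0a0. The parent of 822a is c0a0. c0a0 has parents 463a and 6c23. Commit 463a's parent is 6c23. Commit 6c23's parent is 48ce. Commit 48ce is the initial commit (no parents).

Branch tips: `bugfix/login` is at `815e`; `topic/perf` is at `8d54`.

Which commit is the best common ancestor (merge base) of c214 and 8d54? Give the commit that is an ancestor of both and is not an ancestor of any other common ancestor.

48ce

Ancestors of c214: {463a, 48ce, 6c23, 822a, c0a0, c214, e403}.
Ancestors of 8d54: {48ce, 8d54}.
Common ancestors: {48ce}.
The only common ancestor is 48ce, so it is the merge base.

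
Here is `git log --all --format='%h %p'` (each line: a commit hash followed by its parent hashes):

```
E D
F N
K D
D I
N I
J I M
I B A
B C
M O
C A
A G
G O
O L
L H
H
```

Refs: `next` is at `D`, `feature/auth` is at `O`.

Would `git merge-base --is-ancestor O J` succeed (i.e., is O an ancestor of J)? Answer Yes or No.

Ancestors of J (commits reachable by following parents): {A, B, C, G, H, I, J, L, M, O}.
O is in that set, so it is an ancestor of J.

Yes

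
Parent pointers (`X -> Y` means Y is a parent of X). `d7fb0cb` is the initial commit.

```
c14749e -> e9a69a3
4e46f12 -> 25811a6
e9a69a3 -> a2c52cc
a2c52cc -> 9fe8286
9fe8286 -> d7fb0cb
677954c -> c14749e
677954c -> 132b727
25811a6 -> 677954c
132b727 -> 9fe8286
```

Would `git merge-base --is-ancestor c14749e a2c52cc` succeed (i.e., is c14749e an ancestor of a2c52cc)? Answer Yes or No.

Ancestors of a2c52cc: {9fe8286, a2c52cc, d7fb0cb}.
c14749e is not in that set, so it is not an ancestor of a2c52cc.

No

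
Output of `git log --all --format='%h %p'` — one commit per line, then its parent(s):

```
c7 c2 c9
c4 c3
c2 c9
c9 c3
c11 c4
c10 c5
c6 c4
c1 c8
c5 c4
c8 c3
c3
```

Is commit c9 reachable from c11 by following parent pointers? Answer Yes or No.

No

Ancestors of c11: {c11, c3, c4}.
c9 is not in that set, so it is not an ancestor of c11.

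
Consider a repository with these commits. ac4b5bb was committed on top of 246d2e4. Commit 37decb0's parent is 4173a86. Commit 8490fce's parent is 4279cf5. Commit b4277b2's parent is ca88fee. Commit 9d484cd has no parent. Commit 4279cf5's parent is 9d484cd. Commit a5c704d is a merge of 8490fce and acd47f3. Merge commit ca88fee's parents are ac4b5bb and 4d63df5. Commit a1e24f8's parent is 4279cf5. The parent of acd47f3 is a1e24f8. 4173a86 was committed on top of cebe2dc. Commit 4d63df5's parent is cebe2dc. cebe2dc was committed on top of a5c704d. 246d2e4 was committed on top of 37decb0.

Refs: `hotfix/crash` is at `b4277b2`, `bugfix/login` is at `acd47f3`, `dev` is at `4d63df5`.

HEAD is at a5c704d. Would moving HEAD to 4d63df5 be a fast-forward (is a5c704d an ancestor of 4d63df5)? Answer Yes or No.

A fast-forward from a5c704d to 4d63df5 is possible iff a5c704d is an ancestor of 4d63df5.
Ancestors of 4d63df5: {4279cf5, 4d63df5, 8490fce, 9d484cd, a1e24f8, a5c704d, acd47f3, cebe2dc}.
a5c704d is among them, so fast-forward is possible.

Yes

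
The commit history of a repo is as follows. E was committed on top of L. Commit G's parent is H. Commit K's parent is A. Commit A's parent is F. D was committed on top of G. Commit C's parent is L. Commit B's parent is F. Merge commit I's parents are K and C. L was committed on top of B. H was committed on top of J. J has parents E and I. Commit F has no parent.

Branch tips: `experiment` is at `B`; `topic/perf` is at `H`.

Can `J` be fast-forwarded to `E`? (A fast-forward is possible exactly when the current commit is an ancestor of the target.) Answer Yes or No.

A fast-forward from J to E is possible iff J is an ancestor of E.
Ancestors of E: {B, E, F, L}.
J is not among them, so fast-forward is not possible.

No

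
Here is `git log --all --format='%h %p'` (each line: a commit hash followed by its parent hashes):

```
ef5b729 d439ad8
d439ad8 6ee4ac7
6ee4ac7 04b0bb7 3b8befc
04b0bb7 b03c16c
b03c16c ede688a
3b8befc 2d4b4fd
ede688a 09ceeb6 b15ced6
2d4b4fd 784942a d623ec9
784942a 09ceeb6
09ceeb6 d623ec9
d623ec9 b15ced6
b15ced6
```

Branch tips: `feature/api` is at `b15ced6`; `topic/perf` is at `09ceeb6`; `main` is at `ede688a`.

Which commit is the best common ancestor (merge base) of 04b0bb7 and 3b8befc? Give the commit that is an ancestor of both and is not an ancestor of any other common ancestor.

Ancestors of 04b0bb7: {04b0bb7, 09ceeb6, b03c16c, b15ced6, d623ec9, ede688a}.
Ancestors of 3b8befc: {09ceeb6, 2d4b4fd, 3b8befc, 784942a, b15ced6, d623ec9}.
Common ancestors: {09ceeb6, b15ced6, d623ec9}.
Among these, 09ceeb6 is not an ancestor of any other common ancestor — it is the merge base.

09ceeb6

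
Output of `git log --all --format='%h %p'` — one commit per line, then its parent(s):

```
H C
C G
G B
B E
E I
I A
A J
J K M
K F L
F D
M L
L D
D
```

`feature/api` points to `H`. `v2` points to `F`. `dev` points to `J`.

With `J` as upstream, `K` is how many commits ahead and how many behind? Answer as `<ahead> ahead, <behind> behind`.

0 ahead, 2 behind

Reachable from K: {D, F, K, L}.
Reachable from J: {D, F, J, K, L, M}.
Only in K's history (ahead): {} — 0.
Only in J's history (behind): {J, M} — 2.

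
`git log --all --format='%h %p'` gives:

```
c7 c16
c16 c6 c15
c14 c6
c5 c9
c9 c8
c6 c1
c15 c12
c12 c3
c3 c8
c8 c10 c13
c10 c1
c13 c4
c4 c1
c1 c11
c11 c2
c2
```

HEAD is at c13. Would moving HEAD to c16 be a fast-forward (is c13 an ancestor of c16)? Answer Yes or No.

Yes

A fast-forward from c13 to c16 is possible iff c13 is an ancestor of c16.
Ancestors of c16: {c1, c10, c11, c12, c13, c15, c16, c2, c3, c4, c6, c8}.
c13 is among them, so fast-forward is possible.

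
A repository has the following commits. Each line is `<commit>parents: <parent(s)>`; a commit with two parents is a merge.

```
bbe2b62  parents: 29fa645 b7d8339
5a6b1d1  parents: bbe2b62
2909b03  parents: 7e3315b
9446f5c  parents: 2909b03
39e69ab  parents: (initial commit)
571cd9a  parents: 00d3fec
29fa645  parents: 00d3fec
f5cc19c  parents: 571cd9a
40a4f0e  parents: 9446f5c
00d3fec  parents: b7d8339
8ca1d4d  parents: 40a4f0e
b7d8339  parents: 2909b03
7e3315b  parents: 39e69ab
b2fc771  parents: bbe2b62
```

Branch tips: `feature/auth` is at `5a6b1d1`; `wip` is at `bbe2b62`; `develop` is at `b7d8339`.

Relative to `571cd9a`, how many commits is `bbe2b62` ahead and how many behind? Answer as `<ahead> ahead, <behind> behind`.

2 ahead, 1 behind

Reachable from bbe2b62: {00d3fec, 2909b03, 29fa645, 39e69ab, 7e3315b, b7d8339, bbe2b62}.
Reachable from 571cd9a: {00d3fec, 2909b03, 39e69ab, 571cd9a, 7e3315b, b7d8339}.
Only in bbe2b62's history (ahead): {29fa645, bbe2b62} — 2.
Only in 571cd9a's history (behind): {571cd9a} — 1.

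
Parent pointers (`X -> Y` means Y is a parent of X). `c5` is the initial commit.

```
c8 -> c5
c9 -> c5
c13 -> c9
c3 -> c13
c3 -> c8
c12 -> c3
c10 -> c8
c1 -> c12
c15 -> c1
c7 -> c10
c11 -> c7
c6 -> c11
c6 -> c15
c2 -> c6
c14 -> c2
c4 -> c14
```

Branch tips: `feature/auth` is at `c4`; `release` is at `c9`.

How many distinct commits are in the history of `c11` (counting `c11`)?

Walking parent pointers from c11: reachable set = {c10, c11, c5, c7, c8}.
That is 5 commits.

5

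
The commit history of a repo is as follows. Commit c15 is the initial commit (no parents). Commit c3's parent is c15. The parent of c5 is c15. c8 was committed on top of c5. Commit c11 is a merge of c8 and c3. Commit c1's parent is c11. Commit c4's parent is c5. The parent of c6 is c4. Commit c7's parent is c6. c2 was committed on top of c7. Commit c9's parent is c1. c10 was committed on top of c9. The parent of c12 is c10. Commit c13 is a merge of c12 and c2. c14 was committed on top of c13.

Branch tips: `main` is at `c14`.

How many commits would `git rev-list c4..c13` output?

Reachable from c13: {c1, c10, c11, c12, c13, c15, c2, c3, c4, c5, c6, c7, c8, c9}.
Reachable from c4: {c15, c4, c5}.
In c13's history but not c4's: {c1, c10, c11, c12, c13, c2, c3, c6, c7, c8, c9} — 11 commits.

11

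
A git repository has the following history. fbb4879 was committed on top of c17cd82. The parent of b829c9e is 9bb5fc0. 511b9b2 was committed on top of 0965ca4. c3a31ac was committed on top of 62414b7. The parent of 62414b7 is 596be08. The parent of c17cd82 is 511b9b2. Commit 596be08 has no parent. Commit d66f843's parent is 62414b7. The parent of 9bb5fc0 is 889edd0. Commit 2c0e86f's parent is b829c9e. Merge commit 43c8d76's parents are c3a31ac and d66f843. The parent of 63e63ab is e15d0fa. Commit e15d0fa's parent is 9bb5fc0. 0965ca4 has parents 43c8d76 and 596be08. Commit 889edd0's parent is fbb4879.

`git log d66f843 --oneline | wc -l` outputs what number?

3

Walking parent pointers from d66f843: reachable set = {596be08, 62414b7, d66f843}.
That is 3 commits.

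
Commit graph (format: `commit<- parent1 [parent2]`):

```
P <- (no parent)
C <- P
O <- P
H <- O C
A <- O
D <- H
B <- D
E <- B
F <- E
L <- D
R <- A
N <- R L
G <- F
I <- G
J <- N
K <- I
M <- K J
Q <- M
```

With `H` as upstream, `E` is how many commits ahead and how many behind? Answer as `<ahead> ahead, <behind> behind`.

Reachable from E: {B, C, D, E, H, O, P}.
Reachable from H: {C, H, O, P}.
Only in E's history (ahead): {B, D, E} — 3.
Only in H's history (behind): {} — 0.

3 ahead, 0 behind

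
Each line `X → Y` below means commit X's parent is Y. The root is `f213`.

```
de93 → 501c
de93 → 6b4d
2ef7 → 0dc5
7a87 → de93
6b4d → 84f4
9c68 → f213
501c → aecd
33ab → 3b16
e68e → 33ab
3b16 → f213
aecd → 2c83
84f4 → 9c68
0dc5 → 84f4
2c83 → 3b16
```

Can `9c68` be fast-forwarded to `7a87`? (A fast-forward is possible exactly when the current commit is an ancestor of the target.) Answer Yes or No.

Yes

A fast-forward from 9c68 to 7a87 is possible iff 9c68 is an ancestor of 7a87.
Ancestors of 7a87: {2c83, 3b16, 501c, 6b4d, 7a87, 84f4, 9c68, aecd, de93, f213}.
9c68 is among them, so fast-forward is possible.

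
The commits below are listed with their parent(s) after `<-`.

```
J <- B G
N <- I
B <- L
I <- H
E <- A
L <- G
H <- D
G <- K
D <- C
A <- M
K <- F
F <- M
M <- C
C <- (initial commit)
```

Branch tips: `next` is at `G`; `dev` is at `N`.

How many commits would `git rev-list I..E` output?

3

Reachable from E: {A, C, E, M}.
Reachable from I: {C, D, H, I}.
In E's history but not I's: {A, E, M} — 3 commits.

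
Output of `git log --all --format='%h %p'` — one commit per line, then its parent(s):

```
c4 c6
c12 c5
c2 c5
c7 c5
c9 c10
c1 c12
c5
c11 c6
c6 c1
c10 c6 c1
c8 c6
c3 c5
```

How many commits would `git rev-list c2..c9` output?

5

Reachable from c9: {c1, c10, c12, c5, c6, c9}.
Reachable from c2: {c2, c5}.
In c9's history but not c2's: {c1, c10, c12, c6, c9} — 5 commits.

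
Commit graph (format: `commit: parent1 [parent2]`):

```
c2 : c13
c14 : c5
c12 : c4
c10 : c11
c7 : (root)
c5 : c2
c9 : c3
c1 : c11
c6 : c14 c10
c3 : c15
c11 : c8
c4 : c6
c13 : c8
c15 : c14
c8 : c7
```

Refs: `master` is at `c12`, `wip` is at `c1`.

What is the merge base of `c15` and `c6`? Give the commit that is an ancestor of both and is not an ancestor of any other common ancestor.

Ancestors of c15: {c13, c14, c15, c2, c5, c7, c8}.
Ancestors of c6: {c10, c11, c13, c14, c2, c5, c6, c7, c8}.
Common ancestors: {c13, c14, c2, c5, c7, c8}.
Among these, c14 is not an ancestor of any other common ancestor — it is the merge base.

c14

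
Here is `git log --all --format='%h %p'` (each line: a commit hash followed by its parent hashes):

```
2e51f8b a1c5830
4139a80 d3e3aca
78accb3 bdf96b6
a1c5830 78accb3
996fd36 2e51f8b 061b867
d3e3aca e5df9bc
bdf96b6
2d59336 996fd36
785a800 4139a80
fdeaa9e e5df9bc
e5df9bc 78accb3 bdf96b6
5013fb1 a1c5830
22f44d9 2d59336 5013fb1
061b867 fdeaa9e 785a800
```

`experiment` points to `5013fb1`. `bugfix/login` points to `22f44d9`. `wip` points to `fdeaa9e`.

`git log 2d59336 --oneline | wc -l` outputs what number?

Walking parent pointers from 2d59336: reachable set = {061b867, 2d59336, 2e51f8b, 4139a80, 785a800, 78accb3, 996fd36, a1c5830, bdf96b6, d3e3aca, e5df9bc, fdeaa9e}.
That is 12 commits.

12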